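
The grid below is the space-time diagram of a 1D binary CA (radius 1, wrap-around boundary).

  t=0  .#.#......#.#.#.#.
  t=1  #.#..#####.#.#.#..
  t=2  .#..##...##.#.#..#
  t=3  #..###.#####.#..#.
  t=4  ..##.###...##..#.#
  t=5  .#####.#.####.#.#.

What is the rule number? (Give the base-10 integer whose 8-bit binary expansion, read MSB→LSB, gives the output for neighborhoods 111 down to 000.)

  nb ###: next=.  (t=1,i=6, bit7=0)
  nb ##.: next=#  (t=1,i=9, bit6=1)
  nb #.#: next=#  (t=0,i=2, bit5=1)
  nb #..: next=.  (t=0,i=4, bit4=0)
  nb .##: next=#  (t=1,i=5, bit3=1)
  nb .#.: next=.  (t=0,i=1, bit2=0)
  nb ..#: next=#  (t=0,i=0, bit1=1)
  nb ...: next=#  (t=0,i=5, bit0=1)
  bits 01101011 = 107

107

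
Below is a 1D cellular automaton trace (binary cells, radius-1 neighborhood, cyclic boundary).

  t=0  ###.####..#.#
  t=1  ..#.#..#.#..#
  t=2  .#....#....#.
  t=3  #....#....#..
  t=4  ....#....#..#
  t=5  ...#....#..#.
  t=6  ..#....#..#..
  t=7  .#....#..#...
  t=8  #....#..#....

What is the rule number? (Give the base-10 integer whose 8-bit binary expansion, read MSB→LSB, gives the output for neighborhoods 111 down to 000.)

  ###|.  b7=0 t=0,i=0
  ##.|#  b6=1 t=0,i=2
  #.#|.  b5=0 t=0,i=3
  #..|.  b4=0 t=0,i=8
  .##|#  b3=1 t=0,i=4
  .#.|.  b2=0 t=0,i=10
  ..#|#  b1=1 t=0,i=9
  ...|.  b0=0 t=2,i=3
  bits 01001010 = 74

74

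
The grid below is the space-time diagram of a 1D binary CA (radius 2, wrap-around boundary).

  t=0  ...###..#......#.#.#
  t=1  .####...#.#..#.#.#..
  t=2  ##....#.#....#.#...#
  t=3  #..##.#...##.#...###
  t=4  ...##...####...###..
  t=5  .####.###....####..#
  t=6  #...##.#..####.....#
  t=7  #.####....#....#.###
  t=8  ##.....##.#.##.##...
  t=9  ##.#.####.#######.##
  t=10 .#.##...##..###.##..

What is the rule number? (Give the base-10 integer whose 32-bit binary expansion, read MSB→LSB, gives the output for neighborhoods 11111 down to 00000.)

  ##### -> #   bit 31 = 1  t=9,i=12
  ####. -> .   bit 30 = 0  t=1,i=3
  ###.# -> #   bit 29 = 1  t=5,i=4
  ###.. -> .   bit 28 = 0  t=0,i=5
  ##.## -> #   bit 27 = 1  t=5,i=5
  ##.#. -> .   bit 26 = 0  t=3,i=5
  ##..# -> .   bit 25 = 0  t=0,i=6
  ##... -> .   bit 24 = 0  t=1,i=5
  #.### -> .   bit 23 = 0  t=5,i=1
  #.##. -> #   bit 22 = 1  t=8,i=12
  #.#.# -> #   bit 21 = 1  t=0,i=17
  #.#.. -> .   bit 20 = 0  t=0,i=19
  #..## -> .   bit 19 = 0  t=3,i=2
  #..#. -> .   bit 18 = 0  t=0,i=7
  #...# -> #   bit 17 = 1  t=0,i=1
  #.... -> #   bit 16 = 1  t=0,i=10
  .#### -> .   bit 15 = 0  t=1,i=2
  .###. -> #   bit 14 = 1  t=0,i=4
  .##.# -> #   bit 13 = 1  t=3,i=4
  .##.. -> #   bit 12 = 1  t=4,i=4
  .#.## -> #   bit 11 = 1  t=5,i=0
  .#.#. -> .   bit 10 = 0  t=0,i=16
  .#..# -> .   bit 9 = 0  t=1,i=11
  .#... -> .   bit 8 = 0  t=0,i=0
  ..### -> #   bit 7 = 1  t=0,i=3
  ..##. -> #   bit 6 = 1  t=3,i=3
  ..#.# -> #   bit 5 = 1  t=0,i=15
  ..#.. -> #   bit 4 = 1  t=0,i=8
  ...## -> #   bit 3 = 1  t=0,i=2
  ...#. -> .   bit 2 = 0  t=0,i=14
  ....# -> #   bit 1 = 1  t=0,i=13
  ..... -> .   bit 0 = 0  t=0,i=11
  bits 10101000011000110111100011111010 = 2825091322

2825091322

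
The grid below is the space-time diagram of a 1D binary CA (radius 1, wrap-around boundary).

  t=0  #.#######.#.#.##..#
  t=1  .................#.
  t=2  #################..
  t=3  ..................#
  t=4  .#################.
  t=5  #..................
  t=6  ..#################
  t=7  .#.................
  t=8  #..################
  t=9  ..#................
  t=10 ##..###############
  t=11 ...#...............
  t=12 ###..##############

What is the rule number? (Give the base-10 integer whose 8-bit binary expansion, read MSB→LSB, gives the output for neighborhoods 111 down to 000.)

3

  ###|.  b7=0 t=0,i=3
  ##.|.  b6=0 t=0,i=0
  #.#|.  b5=0 t=0,i=1
  #..|.  b4=0 t=0,i=16
  .##|.  b3=0 t=0,i=2
  .#.|.  b2=0 t=0,i=10
  ..#|#  b1=1 t=0,i=17
  ...|#  b0=1 t=1,i=0
  bits 00000011 = 3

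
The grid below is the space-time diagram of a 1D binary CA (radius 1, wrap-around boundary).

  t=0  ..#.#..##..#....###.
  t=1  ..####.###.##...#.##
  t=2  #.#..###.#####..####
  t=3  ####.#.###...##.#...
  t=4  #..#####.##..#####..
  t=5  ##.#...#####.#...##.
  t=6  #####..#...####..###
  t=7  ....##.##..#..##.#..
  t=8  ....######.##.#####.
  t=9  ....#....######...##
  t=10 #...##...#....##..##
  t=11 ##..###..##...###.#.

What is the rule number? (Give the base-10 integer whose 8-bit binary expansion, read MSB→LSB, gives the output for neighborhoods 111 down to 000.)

124

  ###|.  b7=0 t=0,i=17
  ##.|#  b6=1 t=0,i=8
  #.#|#  b5=1 t=0,i=3
  #..|#  b4=1 t=0,i=5
  .##|#  b3=1 t=0,i=7
  .#.|#  b2=1 t=0,i=2
  ..#|.  b1=0 t=0,i=1
  ...|.  b0=0 t=0,i=0
  bits 01111100 = 124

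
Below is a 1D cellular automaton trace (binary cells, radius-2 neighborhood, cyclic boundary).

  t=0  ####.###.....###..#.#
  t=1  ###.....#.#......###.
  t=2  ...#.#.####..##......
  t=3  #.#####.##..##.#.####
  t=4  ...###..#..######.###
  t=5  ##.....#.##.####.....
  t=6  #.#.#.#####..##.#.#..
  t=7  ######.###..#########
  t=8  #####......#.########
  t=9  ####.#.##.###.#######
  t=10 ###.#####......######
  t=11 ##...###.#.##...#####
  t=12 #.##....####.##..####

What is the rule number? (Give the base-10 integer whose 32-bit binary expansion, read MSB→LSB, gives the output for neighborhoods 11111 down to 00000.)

  ##### -> #   bit 31 = 1  t=0,i=1
  ####. -> #   bit 30 = 1  t=0,i=2
  ###.# -> .   bit 29 = 0  t=0,i=3
  ###.. -> .   bit 28 = 0  t=0,i=7
  ##.## -> .   bit 27 = 0  t=0,i=4
  ##.#. -> #   bit 26 = 1  t=3,i=14
  ##..# -> .   bit 25 = 0  t=0,i=16
  ##... -> #   bit 24 = 1  t=0,i=8
  #.### -> .   bit 23 = 0  t=0,i=5
  #.##. -> #   bit 22 = 1  t=3,i=8
  #.#.# -> #   bit 21 = 1  t=2,i=5
  #.#.. -> #   bit 20 = 1  t=1,i=10
  #..## -> #   bit 19 = 1  t=2,i=12
  #..#. -> #   bit 18 = 1  t=0,i=17
  #...# -> #   bit 17 = 1  t=4,i=1
  #.... -> .   bit 16 = 0  t=0,i=9
  .#### -> #   bit 15 = 1  t=0,i=0
  .###. -> .   bit 14 = 0  t=0,i=6
  .##.# -> #   bit 13 = 1  t=3,i=13
  .##.. -> .   bit 12 = 0  t=2,i=14
  .#.## -> #   bit 11 = 1  t=0,i=19
  .#.#. -> #   bit 10 = 1  t=1,i=9
  .#..# -> #   bit 9 = 1  t=4,i=9
  .#... -> .   bit 8 = 0  t=1,i=11
  ..### -> .   bit 7 = 0  t=0,i=13
  ..##. -> #   bit 6 = 1  t=2,i=13
  ..#.# -> #   bit 5 = 1  t=0,i=18
  ..#.. -> .   bit 4 = 0  t=4,i=8
  ...## -> .   bit 3 = 0  t=0,i=12
  ...#. -> #   bit 2 = 1  t=1,i=7
  ....# -> .   bit 1 = 0  t=0,i=11
  ..... -> #   bit 0 = 1  t=0,i=10
  bits 11000101011111101010111001100101 = 3313413733

3313413733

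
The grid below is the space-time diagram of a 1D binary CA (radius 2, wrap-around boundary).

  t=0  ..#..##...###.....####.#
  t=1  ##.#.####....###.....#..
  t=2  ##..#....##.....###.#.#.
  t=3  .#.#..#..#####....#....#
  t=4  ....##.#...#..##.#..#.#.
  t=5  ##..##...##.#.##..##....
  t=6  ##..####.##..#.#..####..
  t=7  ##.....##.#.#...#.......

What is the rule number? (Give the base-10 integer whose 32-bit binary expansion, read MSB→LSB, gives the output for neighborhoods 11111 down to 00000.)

  ##### -> #   bit 31 = 1  t=3,i=11
  ####. -> .   bit 30 = 0  t=0,i=20
  ###.# -> #   bit 29 = 1  t=0,i=21
  ###.. -> .   bit 28 = 0  t=0,i=12
  ##.## -> #   bit 27 = 1  t=6,i=8
  ##.#. -> .   bit 26 = 0  t=0,i=22
  ##..# -> .   bit 25 = 0  t=2,i=2
  ##... -> #   bit 24 = 1  t=0,i=7
  #.### -> .   bit 23 = 0  t=1,i=5
  #.##. -> .   bit 22 = 0  t=2,i=0
  #.#.# -> .   bit 21 = 0  t=1,i=3
  #.#.. -> .   bit 20 = 0  t=0,i=23
  #..## -> .   bit 19 = 0  t=0,i=4
  #..#. -> #   bit 18 = 1  t=0,i=1
  #...# -> #   bit 17 = 1  t=0,i=8
  #.... -> #   bit 16 = 1  t=0,i=14
  .#### -> .   bit 15 = 0  t=0,i=19
  .###. -> .   bit 14 = 0  t=0,i=11
  .##.# -> #   bit 13 = 1  t=1,i=1
  .##.. -> #   bit 12 = 1  t=0,i=6
  .#.## -> #   bit 11 = 1  t=1,i=4
  .#.#. -> .   bit 10 = 0  t=2,i=21
  .#..# -> #   bit 9 = 1  t=0,i=0
  .#... -> .   bit 8 = 0  t=2,i=5
  ..### -> .   bit 7 = 0  t=0,i=10
  ..##. -> #   bit 6 = 1  t=0,i=5
  ..#.# -> .   bit 5 = 0  t=3,i=23
  ..#.. -> .   bit 4 = 0  t=0,i=2
  ...## -> .   bit 3 = 0  t=0,i=9
  ...#. -> #   bit 2 = 1  t=1,i=20
  ....# -> .   bit 1 = 0  t=0,i=16
  ..... -> #   bit 0 = 1  t=0,i=15
  bits 10101001000001110011101001000101 = 2835823173

2835823173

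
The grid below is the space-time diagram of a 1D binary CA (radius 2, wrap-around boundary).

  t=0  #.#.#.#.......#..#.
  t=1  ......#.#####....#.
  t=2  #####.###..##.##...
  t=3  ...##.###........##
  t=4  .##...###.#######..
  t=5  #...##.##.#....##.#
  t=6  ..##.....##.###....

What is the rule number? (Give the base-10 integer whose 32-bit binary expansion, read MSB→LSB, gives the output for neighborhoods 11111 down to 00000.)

1955809323

  ##### -> .   bit 31 = 0  t=1,i=10
  ####. -> #   bit 30 = 1  t=1,i=11
  ###.# -> #   bit 29 = 1  t=2,i=4
  ###.. -> #   bit 28 = 1  t=1,i=12
  ##.## -> .   bit 27 = 0  t=2,i=5
  ##.#. -> #   bit 26 = 1  t=5,i=9
  ##..# -> .   bit 25 = 0  t=2,i=9
  ##... -> .   bit 24 = 0  t=1,i=13
  #.### -> #   bit 23 = 1  t=1,i=8
  #.##. -> .   bit 22 = 0  t=2,i=14
  #.#.# -> .   bit 21 = 0  t=0,i=0
  #.#.. -> #   bit 20 = 1  t=0,i=6
  #..## -> .   bit 19 = 0  t=2,i=10
  #..#. -> .   bit 18 = 0  t=0,i=16
  #...# -> #   bit 17 = 1  t=2,i=17
  #.... -> #   bit 16 = 1  t=0,i=8
  .#### -> .   bit 15 = 0  t=1,i=9
  .###. -> #   bit 14 = 1  t=2,i=7
  .##.# -> .   bit 13 = 0  t=2,i=12
  .##.. -> .   bit 12 = 0  t=2,i=15
  .#.## -> #   bit 11 = 1  t=1,i=7
  .#.#. -> .   bit 10 = 0  t=0,i=1
  .#..# -> .   bit 9 = 0  t=0,i=15
  .#... -> .   bit 8 = 0  t=0,i=7
  ..### -> .   bit 7 = 0  t=2,i=0
  ..##. -> .   bit 6 = 0  t=2,i=11
  ..#.# -> #   bit 5 = 1  t=0,i=17
  ..#.. -> .   bit 4 = 0  t=0,i=14
  ...## -> #   bit 3 = 1  t=2,i=18
  ...#. -> .   bit 2 = 0  t=0,i=13
  ....# -> #   bit 1 = 1  t=0,i=12
  ..... -> #   bit 0 = 1  t=0,i=9
  bits 01110100100100110100100000101011 = 1955809323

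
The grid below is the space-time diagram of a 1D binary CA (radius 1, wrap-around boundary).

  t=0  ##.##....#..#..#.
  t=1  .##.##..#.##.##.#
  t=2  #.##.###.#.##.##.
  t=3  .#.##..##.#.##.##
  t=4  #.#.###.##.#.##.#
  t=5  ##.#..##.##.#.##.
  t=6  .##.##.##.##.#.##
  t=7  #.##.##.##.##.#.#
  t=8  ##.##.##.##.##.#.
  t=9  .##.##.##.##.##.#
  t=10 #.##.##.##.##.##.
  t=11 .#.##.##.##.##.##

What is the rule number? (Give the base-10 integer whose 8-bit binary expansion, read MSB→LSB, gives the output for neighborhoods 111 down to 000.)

114

  ### -> .   bit 7 = 0  t=2,i=6
  ##. -> #   bit 6 = 1  t=0,i=1
  #.# -> #   bit 5 = 1  t=0,i=2
  #.. -> #   bit 4 = 1  t=0,i=5
  .## -> .   bit 3 = 0  t=0,i=0
  .#. -> .   bit 2 = 0  t=0,i=9
  ..# -> #   bit 1 = 1  t=0,i=8
  ... -> .   bit 0 = 0  t=0,i=6
  bits 01110010 = 114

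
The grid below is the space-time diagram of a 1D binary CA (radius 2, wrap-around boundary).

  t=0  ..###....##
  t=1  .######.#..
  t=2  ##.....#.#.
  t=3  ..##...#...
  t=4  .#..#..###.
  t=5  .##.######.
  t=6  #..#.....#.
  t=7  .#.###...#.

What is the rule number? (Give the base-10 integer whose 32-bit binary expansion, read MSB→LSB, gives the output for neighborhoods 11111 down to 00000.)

487146424

  ##### -> .   bit 31 = 0  t=1,i=3
  ####. -> .   bit 30 = 0  t=1,i=5
  ###.# -> .   bit 29 = 0  t=1,i=6
  ###.. -> #   bit 28 = 1  t=0,i=4
  ##.## -> #   bit 27 = 1  t=5,i=3
  ##.#. -> #   bit 26 = 1  t=1,i=7
  ##..# -> .   bit 25 = 0  t=0,i=0
  ##... -> #   bit 24 = 1  t=0,i=5
  #.### -> .   bit 23 = 0  t=5,i=4
  #.##. -> .   bit 22 = 0  t=2,i=0
  #.#.# -> .   bit 21 = 0  t=2,i=9
  #.#.. -> .   bit 20 = 0  t=1,i=8
  #..## -> #   bit 19 = 1  t=0,i=1
  #..#. -> .   bit 18 = 0  t=4,i=0
  #...# -> .   bit 17 = 0  t=1,i=10
  #.... -> #   bit 16 = 1  t=0,i=6
  .#### -> .   bit 15 = 0  t=1,i=2
  .###. -> #   bit 14 = 1  t=0,i=3
  .##.# -> .   bit 13 = 0  t=5,i=2
  .##.. -> .   bit 12 = 0  t=0,i=10
  .#.## -> .   bit 11 = 0  t=2,i=10
  .#.#. -> .   bit 10 = 0  t=2,i=8
  .#..# -> #   bit 9 = 1  t=4,i=2
  .#... -> #   bit 8 = 1  t=1,i=9
  ..### -> #   bit 7 = 1  t=0,i=2
  ..##. -> .   bit 6 = 0  t=0,i=9
  ..#.# -> #   bit 5 = 1  t=2,i=7
  ..#.. -> #   bit 4 = 1  t=3,i=7
  ...## -> #   bit 3 = 1  t=0,i=8
  ...#. -> .   bit 2 = 0  t=2,i=6
  ....# -> .   bit 1 = 0  t=0,i=7
  ..... -> .   bit 0 = 0  t=2,i=4
  bits 00011101000010010100001110111000 = 487146424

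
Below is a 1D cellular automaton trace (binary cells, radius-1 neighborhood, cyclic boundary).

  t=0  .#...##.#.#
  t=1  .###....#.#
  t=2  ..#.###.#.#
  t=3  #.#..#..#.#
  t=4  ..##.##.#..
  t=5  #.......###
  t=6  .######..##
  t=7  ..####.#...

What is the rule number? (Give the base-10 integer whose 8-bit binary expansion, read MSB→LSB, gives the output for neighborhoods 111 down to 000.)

149

  ### -> #   bit 7 = 1  t=1,i=2
  ##. -> .   bit 6 = 0  t=0,i=6
  #.# -> .   bit 5 = 0  t=0,i=0
  #.. -> #   bit 4 = 1  t=0,i=2
  .## -> .   bit 3 = 0  t=0,i=5
  .#. -> #   bit 2 = 1  t=0,i=1
  ..# -> .   bit 1 = 0  t=0,i=4
  ... -> #   bit 0 = 1  t=0,i=3
  bits 10010101 = 149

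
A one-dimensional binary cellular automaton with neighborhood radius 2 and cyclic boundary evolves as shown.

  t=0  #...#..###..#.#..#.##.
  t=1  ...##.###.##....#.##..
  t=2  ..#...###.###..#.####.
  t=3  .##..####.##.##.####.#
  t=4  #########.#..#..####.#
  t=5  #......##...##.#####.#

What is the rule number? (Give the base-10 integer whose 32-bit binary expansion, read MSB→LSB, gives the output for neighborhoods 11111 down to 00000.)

  [31] ##### => .  t=4,i=1
  [30] ####. => #  t=2,i=19
  [29] ###.# => #  t=1,i=8
  [28] ###.. => .  t=0,i=9
  [27] ##.## => .  t=1,i=5
  [26] ##.#. => .  t=0,i=21
  [25] ##..# => #  t=0,i=10
  [24] ##... => #  t=1,i=12
  [23] #.### => #  t=1,i=6
  [22] #.##. => #  t=0,i=19
  [21] #.#.# => #  t=3,i=21
  [20] #.#.. => .  t=0,i=0
  [19] #..## => #  t=0,i=6
  [18] #..#. => #  t=0,i=11
  [17] #...# => .  t=0,i=2
  [16] #.... => .  t=1,i=13
  [15] .#### => #  t=2,i=18
  [14] .###. => #  t=0,i=8
  [13] .##.# => .  t=0,i=20
  [12] .##.. => #  t=1,i=11
  [11] .#.## => #  t=0,i=18
  [10] .#.#. => .  t=0,i=13
  [9] .#..# => .  t=0,i=5
  [8] .#... => .  t=0,i=1
  [7] ..### => #  t=0,i=7
  [6] ..##. => .  t=1,i=3
  [5] ..#.# => .  t=0,i=12
  [4] ..#.. => #  t=0,i=4
  [3] ...## => #  t=1,i=2
  [2] ...#. => #  t=0,i=3
  [1] ....# => .  t=1,i=1
  [0] ..... => .  t=1,i=0
  bits 01100011111011001101100010011100 = 1676466332

1676466332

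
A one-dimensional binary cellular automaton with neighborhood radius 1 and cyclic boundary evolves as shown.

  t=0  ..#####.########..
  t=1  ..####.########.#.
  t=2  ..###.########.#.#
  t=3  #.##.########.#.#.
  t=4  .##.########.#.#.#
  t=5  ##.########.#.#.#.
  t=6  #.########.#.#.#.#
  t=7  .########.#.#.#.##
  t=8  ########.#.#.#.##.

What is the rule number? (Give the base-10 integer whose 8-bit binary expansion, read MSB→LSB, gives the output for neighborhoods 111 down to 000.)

  nb ###: next=#  (t=0,i=3, bit7=1)
  nb ##.: next=.  (t=0,i=6, bit6=0)
  nb #.#: next=#  (t=0,i=7, bit5=1)
  nb #..: next=#  (t=0,i=16, bit4=1)
  nb .##: next=#  (t=0,i=2, bit3=1)
  nb .#.: next=.  (t=1,i=16, bit2=0)
  nb ..#: next=.  (t=0,i=1, bit1=0)
  nb ...: next=.  (t=0,i=0, bit0=0)
  bits 10111000 = 184

184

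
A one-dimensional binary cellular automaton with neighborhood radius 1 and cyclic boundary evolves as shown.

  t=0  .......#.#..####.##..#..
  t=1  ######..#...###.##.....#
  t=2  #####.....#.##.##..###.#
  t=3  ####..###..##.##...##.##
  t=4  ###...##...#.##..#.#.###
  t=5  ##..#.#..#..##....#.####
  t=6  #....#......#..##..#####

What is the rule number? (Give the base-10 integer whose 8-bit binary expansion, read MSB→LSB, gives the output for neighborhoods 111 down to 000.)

169

  ### -> #   bit 7 = 1  t=0,i=13
  ##. -> .   bit 6 = 0  t=0,i=15
  #.# -> #   bit 5 = 1  t=0,i=8
  #.. -> .   bit 4 = 0  t=0,i=10
  .## -> #   bit 3 = 1  t=0,i=12
  .#. -> .   bit 2 = 0  t=0,i=7
  ..# -> .   bit 1 = 0  t=0,i=6
  ... -> #   bit 0 = 1  t=0,i=0
  bits 10101001 = 169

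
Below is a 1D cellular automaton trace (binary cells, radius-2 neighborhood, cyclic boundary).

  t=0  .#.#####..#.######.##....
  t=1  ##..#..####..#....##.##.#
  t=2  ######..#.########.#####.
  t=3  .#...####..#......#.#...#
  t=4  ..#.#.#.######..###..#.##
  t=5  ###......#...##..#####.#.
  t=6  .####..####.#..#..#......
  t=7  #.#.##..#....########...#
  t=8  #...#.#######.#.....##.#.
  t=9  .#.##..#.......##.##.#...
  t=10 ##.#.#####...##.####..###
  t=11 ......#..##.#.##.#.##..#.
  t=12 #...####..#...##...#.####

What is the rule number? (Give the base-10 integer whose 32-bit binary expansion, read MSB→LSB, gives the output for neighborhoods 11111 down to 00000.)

  nb #####: next=.  (t=0,i=5, bit31=0)
  nb ####.: next=.  (t=0,i=6, bit30=0)
  nb ###.#: next=.  (t=0,i=17, bit29=0)
  nb ###..: next=#  (t=0,i=7, bit28=1)
  nb ##.##: next=#  (t=0,i=18, bit27=1)
  nb ##.#.: next=.  (t=5,i=22, bit26=0)
  nb ##..#: next=#  (t=0,i=8, bit25=1)
  nb ##...: next=#  (t=0,i=21, bit24=1)
  nb #.###: next=.  (t=0,i=3, bit23=0)
  nb #.##.: next=#  (t=0,i=19, bit22=1)
  nb #.#.#: next=.  (t=4,i=4, bit21=0)
  nb #.#..: next=.  (t=3,i=1, bit20=0)
  nb #..##: next=.  (t=1,i=6, bit19=0)
  nb #..#.: next=#  (t=0,i=9, bit18=1)
  nb #...#: next=.  (t=3,i=3, bit17=0)
  nb #....: next=#  (t=0,i=22, bit16=1)
  nb .####: next=#  (t=0,i=4, bit15=1)
  nb .###.: next=#  (t=1,i=0, bit14=1)
  nb .##.#: next=#  (t=1,i=19, bit13=1)
  nb .##..: next=.  (t=0,i=20, bit12=0)
  nb .#.##: next=.  (t=0,i=2, bit11=0)
  nb .#.#.: next=.  (t=3,i=0, bit10=0)
  nb .#..#: next=#  (t=1,i=5, bit9=1)
  nb .#...: next=#  (t=1,i=14, bit8=1)
  nb ..###: next=.  (t=1,i=7, bit7=0)
  nb ..##.: next=.  (t=1,i=18, bit6=0)
  nb ..#.#: next=#  (t=0,i=1, bit5=1)
  nb ..#..: next=#  (t=1,i=4, bit4=1)
  nb ...##: next=#  (t=1,i=17, bit3=1)
  nb ...#.: next=#  (t=0,i=0, bit2=1)
  nb ....#: next=#  (t=0,i=24, bit1=1)
  nb .....: next=.  (t=0,i=23, bit0=0)
  bits 00011011010001011110001100111110 = 457564990

457564990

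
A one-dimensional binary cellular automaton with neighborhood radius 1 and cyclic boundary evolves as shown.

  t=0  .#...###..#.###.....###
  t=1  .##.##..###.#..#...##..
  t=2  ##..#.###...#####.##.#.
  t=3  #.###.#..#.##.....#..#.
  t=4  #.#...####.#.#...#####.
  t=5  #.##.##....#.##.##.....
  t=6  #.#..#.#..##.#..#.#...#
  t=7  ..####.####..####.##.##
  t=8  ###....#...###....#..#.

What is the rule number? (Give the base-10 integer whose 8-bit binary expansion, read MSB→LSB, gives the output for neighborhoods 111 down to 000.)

30

  nb ###: next=.  (t=0,i=6, bit7=0)
  nb ##.: next=.  (t=0,i=7, bit6=0)
  nb #.#: next=.  (t=0,i=0, bit5=0)
  nb #..: next=#  (t=0,i=2, bit4=1)
  nb .##: next=#  (t=0,i=5, bit3=1)
  nb .#.: next=#  (t=0,i=1, bit2=1)
  nb ..#: next=#  (t=0,i=4, bit1=1)
  nb ...: next=.  (t=0,i=3, bit0=0)
  bits 00011110 = 30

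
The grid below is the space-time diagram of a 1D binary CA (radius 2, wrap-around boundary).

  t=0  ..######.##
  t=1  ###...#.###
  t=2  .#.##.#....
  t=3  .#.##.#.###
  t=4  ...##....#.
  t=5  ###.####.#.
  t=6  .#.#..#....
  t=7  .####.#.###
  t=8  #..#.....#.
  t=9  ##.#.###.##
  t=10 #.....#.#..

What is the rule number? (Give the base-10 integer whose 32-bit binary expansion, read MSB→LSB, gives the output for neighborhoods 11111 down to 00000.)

  #####|.  b31=0 t=0,i=4
  ####.|#  b30=1 t=0,i=6
  ###.#|.  b29=0 t=0,i=7
  ###..|.  b28=0 t=1,i=2
  ##.##|#  b27=1 t=0,i=8
  ##.#.|.  b26=0 t=2,i=5
  ##..#|#  b25=1 t=0,i=0
  ##...|#  b24=1 t=1,i=3
  #.###|.  b23=0 t=1,i=8
  #.##.|#  b22=1 t=0,i=9
  #.#.#|.  b21=0 t=3,i=1
  #.#..|#  b20=1 t=2,i=6
  #..##|#  b19=1 t=0,i=1
  #..#.|.  b18=0 t=6,i=5
  #...#|#  b17=1 t=1,i=4
  #....|#  b16=1 t=2,i=8
  .####|.  b15=0 t=0,i=3
  .###.|#  b14=1 t=3,i=9
  .##.#|#  b13=1 t=2,i=4
  .##..|#  b12=1 t=0,i=10
  .#.##|.  b11=0 t=1,i=7
  .#.#.|#  b10=1 t=6,i=2
  .#..#|#  b9=1 t=6,i=4
  .#...|.  b8=0 t=2,i=7
  ..###|#  b7=1 t=0,i=2
  ..##.|.  b6=0 t=4,i=3
  ..#.#|#  b5=1 t=1,i=6
  ..#..|#  b4=1 t=4,i=9
  ...##|#  b3=1 t=4,i=2
  ...#.|.  b2=0 t=1,i=5
  ....#|#  b1=1 t=2,i=10
  .....|#  b0=1 t=2,i=9
  bits 01001011010110110111011010111011 = 1264285371

1264285371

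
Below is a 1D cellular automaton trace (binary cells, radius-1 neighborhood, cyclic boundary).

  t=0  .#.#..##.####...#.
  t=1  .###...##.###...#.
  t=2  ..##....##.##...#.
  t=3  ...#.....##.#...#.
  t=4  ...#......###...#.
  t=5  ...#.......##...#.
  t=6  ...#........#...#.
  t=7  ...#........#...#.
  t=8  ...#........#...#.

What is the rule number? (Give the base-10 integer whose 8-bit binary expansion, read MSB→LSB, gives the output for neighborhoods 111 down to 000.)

228

  [7] ### => #  t=0,i=10
  [6] ##. => #  t=0,i=7
  [5] #.# => #  t=0,i=2
  [4] #.. => .  t=0,i=4
  [3] .## => .  t=0,i=6
  [2] .#. => #  t=0,i=1
  [1] ..# => .  t=0,i=0
  [0] ... => .  t=0,i=14
  bits 11100100 = 228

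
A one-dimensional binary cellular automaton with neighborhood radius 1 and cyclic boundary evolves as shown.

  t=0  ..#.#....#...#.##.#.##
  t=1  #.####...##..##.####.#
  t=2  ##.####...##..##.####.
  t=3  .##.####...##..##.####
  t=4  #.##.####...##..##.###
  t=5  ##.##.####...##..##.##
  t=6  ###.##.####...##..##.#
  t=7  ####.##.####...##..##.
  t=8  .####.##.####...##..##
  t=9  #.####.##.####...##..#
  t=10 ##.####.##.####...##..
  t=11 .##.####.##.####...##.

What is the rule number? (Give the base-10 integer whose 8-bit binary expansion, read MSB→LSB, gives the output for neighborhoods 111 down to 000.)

  nb ###: next=#  (t=1,i=3, bit7=1)
  nb ##.: next=#  (t=0,i=16, bit6=1)
  nb #.#: next=#  (t=0,i=3, bit5=1)
  nb #..: next=#  (t=0,i=0, bit4=1)
  nb .##: next=.  (t=0,i=15, bit3=0)
  nb .#.: next=#  (t=0,i=2, bit2=1)
  nb ..#: next=.  (t=0,i=1, bit1=0)
  nb ...: next=.  (t=0,i=6, bit0=0)
  bits 11110100 = 244

244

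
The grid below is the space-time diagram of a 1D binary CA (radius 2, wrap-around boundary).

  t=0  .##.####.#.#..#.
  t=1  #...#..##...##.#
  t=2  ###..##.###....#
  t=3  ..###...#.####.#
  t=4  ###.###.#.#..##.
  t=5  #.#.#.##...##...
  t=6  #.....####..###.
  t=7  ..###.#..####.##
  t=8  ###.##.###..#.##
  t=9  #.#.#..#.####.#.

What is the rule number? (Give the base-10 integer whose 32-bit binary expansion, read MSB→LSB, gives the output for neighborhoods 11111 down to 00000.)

  [31] ##### => #  t=8,i=0
  [30] ####. => .  t=0,i=6
  [29] ###.# => #  t=0,i=7
  [28] ###.. => #  t=2,i=2
  [27] ##.## => .  t=0,i=3
  [26] ##.#. => #  t=0,i=8
  [25] ##..# => #  t=2,i=3
  [24] ##... => #  t=1,i=1
  [23] #.### => #  t=0,i=4
  [22] #.##. => #  t=1,i=15
  [21] #.#.# => .  t=0,i=9
  [20] #.#.. => .  t=0,i=11
  [19] #..## => #  t=0,i=0
  [18] #..#. => #  t=0,i=13
  [17] #...# => #  t=1,i=2
  [16] #.... => #  t=2,i=12
  [15] .#### => .  t=0,i=5
  [14] .###. => .  t=2,i=9
  [13] .##.# => .  t=0,i=2
  [12] .##.. => #  t=1,i=0
  [11] .#.## => .  t=3,i=9
  [10] .#.#. => .  t=0,i=10
  [9] .#..# => #  t=0,i=12
  [8] .#... => .  t=6,i=1
  [7] ..### => #  t=2,i=15
  [6] ..##. => .  t=0,i=1
  [5] ..#.# => #  t=3,i=8
  [4] ..#.. => .  t=0,i=14
  [3] ...## => .  t=1,i=11
  [2] ...#. => .  t=1,i=3
  [1] ....# => #  t=2,i=13
  [0] ..... => #  t=6,i=3
  bits 10110111110011110001001010100011 = 3083801251

3083801251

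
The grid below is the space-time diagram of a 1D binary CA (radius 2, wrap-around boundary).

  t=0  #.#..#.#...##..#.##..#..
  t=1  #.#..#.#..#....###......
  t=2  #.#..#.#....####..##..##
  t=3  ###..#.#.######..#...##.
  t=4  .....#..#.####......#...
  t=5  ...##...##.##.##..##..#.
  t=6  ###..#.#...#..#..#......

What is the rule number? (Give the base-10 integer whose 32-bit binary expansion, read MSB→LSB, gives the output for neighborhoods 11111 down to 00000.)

  ##### -> #   bit 31 = 1  t=3,i=11
  ####. -> #   bit 30 = 1  t=2,i=14
  ###.# -> #   bit 29 = 1  t=2,i=0
  ###.. -> .   bit 28 = 0  t=1,i=17
  ##.## -> .   bit 27 = 0  t=3,i=23
  ##.#. -> #   bit 26 = 1  t=2,i=1
  ##..# -> .   bit 25 = 0  t=0,i=13
  ##... -> #   bit 24 = 1  t=1,i=18
  #.### -> .   bit 23 = 0  t=3,i=0
  #.##. -> #   bit 22 = 1  t=0,i=17
  #.#.# -> .   bit 21 = 0  t=3,i=7
  #.#.. -> #   bit 20 = 1  t=0,i=2
  #..## -> #   bit 19 = 1  t=2,i=17
  #..#. -> .   bit 18 = 0  t=0,i=4
  #...# -> .   bit 17 = 0  t=0,i=9
  #.... -> #   bit 16 = 1  t=1,i=12
  .#### -> #   bit 15 = 1  t=2,i=13
  .###. -> .   bit 14 = 0  t=1,i=16
  .##.# -> .   bit 13 = 0  t=3,i=22
  .##.. -> .   bit 12 = 0  t=0,i=12
  .#.## -> #   bit 11 = 1  t=0,i=16
  .#.#. -> .   bit 10 = 0  t=0,i=1
  .#..# -> .   bit 9 = 0  t=0,i=3
  .#... -> .   bit 8 = 0  t=0,i=8
  ..### -> #   bit 7 = 1  t=1,i=15
  ..##. -> .   bit 6 = 0  t=0,i=11
  ..#.# -> #   bit 5 = 1  t=0,i=0
  ..#.. -> .   bit 4 = 0  t=0,i=21
  ...## -> #   bit 3 = 1  t=0,i=10
  ...#. -> #   bit 2 = 1  t=1,i=23
  ....# -> #   bit 1 = 1  t=1,i=13
  ..... -> .   bit 0 = 0  t=1,i=20
  bits 11100101010110011000100010101110 = 3847850158

3847850158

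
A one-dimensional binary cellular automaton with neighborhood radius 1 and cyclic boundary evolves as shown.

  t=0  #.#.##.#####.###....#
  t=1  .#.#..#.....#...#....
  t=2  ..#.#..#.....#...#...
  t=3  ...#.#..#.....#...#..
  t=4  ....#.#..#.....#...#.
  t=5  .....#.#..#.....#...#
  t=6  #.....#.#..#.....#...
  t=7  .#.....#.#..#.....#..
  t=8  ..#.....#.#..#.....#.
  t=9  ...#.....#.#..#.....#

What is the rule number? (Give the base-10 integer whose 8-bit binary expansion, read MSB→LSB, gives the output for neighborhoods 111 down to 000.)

48

  ### -> .   bit 7 = 0  t=0,i=8
  ##. -> .   bit 6 = 0  t=0,i=0
  #.# -> #   bit 5 = 1  t=0,i=1
  #.. -> #   bit 4 = 1  t=0,i=16
  .## -> .   bit 3 = 0  t=0,i=4
  .#. -> .   bit 2 = 0  t=0,i=2
  ..# -> .   bit 1 = 0  t=0,i=19
  ... -> .   bit 0 = 0  t=0,i=17
  bits 00110000 = 48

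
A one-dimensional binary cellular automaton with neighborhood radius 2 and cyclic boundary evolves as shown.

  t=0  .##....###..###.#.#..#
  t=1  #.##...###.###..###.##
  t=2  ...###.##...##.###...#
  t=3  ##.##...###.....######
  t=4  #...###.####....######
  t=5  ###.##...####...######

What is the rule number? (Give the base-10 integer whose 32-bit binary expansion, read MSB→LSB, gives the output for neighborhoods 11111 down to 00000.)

3510558132

  [31] ##### => #  t=3,i=18
  [30] ####. => #  t=3,i=0
  [29] ###.# => .  t=0,i=14
  [28] ###.. => #  t=0,i=9
  [27] ##.## => .  t=1,i=1
  [26] ##.#. => .  t=0,i=15
  [25] ##..# => .  t=0,i=10
  [24] ##... => #  t=0,i=3
  [23] #.### => .  t=1,i=11
  [22] #.##. => .  t=0,i=1
  [21] #.#.# => #  t=0,i=16
  [20] #.#.. => #  t=0,i=18
  [19] #..## => #  t=0,i=11
  [18] #..#. => #  t=0,i=20
  [17] #...# => #  t=1,i=5
  [16] #.... => .  t=0,i=4
  [15] .#### => #  t=3,i=17
  [14] .###. => #  t=0,i=8
  [13] .##.# => .  t=2,i=13
  [12] .##.. => #  t=0,i=2
  [11] .#.## => #  t=0,i=0
  [10] .#.#. => #  t=0,i=17
  [9] .#..# => .  t=0,i=19
  [8] .#... => #  t=2,i=0
  [7] ..### => #  t=0,i=7
  [6] ..##. => .  t=2,i=12
  [5] ..#.# => #  t=0,i=21
  [4] ..#.. => #  t=2,i=21
  [3] ...## => .  t=0,i=6
  [2] ...#. => #  t=2,i=20
  [1] ....# => .  t=0,i=5
  [0] ..... => .  t=3,i=13
  bits 11010001001111101101110110110100 = 3510558132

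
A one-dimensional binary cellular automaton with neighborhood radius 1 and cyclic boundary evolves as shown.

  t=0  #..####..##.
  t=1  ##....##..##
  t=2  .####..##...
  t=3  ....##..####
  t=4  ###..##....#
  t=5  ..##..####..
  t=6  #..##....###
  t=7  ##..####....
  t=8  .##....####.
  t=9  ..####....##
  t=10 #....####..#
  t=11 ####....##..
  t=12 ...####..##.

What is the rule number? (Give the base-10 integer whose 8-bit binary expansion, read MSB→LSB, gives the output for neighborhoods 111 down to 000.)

  ###|.  b7=0 t=0,i=4
  ##.|#  b6=1 t=0,i=6
  #.#|#  b5=1 t=0,i=11
  #..|#  b4=1 t=0,i=1
  .##|.  b3=0 t=0,i=3
  .#.|#  b2=1 t=0,i=0
  ..#|.  b1=0 t=0,i=2
  ...|#  b0=1 t=1,i=3
  bits 01110101 = 117

117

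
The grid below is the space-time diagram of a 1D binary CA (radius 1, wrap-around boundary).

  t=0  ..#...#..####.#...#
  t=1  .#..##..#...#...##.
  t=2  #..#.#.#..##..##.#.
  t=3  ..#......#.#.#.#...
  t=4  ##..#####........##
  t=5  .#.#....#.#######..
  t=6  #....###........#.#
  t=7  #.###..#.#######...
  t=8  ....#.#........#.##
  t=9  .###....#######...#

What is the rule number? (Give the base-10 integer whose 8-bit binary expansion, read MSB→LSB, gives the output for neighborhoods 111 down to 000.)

  ###|.  b7=0 t=0,i=10
  ##.|#  b6=1 t=0,i=12
  #.#|.  b5=0 t=0,i=13
  #..|.  b4=0 t=0,i=0
  .##|.  b3=0 t=0,i=9
  .#.|.  b2=0 t=0,i=2
  ..#|#  b1=1 t=0,i=1
  ...|#  b0=1 t=0,i=4
  bits 01000011 = 67

67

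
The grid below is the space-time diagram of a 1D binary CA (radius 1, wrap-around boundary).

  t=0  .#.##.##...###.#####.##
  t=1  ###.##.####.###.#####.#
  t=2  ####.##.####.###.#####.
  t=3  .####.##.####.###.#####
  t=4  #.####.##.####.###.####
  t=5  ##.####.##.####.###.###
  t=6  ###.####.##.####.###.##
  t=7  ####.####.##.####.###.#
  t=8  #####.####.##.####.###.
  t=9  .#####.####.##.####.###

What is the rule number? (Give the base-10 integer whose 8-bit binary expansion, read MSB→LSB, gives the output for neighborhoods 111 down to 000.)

247

  nb ###: next=#  (t=0,i=12, bit7=1)
  nb ##.: next=#  (t=0,i=4, bit6=1)
  nb #.#: next=#  (t=0,i=0, bit5=1)
  nb #..: next=#  (t=0,i=8, bit4=1)
  nb .##: next=.  (t=0,i=3, bit3=0)
  nb .#.: next=#  (t=0,i=1, bit2=1)
  nb ..#: next=#  (t=0,i=10, bit1=1)
  nb ...: next=#  (t=0,i=9, bit0=1)
  bits 11110111 = 247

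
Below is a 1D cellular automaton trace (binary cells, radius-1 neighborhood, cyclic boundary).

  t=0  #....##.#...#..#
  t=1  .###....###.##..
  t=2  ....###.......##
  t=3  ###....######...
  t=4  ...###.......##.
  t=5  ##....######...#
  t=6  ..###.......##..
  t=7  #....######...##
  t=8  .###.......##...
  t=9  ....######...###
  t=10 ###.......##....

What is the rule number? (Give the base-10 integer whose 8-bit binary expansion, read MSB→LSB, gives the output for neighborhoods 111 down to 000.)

  ### -> .   bit 7 = 0  t=1,i=2
  ##. -> .   bit 6 = 0  t=0,i=0
  #.# -> .   bit 5 = 0  t=0,i=7
  #.. -> #   bit 4 = 1  t=0,i=1
  .## -> .   bit 3 = 0  t=0,i=5
  .#. -> #   bit 2 = 1  t=0,i=8
  ..# -> .   bit 1 = 0  t=0,i=4
  ... -> #   bit 0 = 1  t=0,i=2
  bits 00010101 = 21

21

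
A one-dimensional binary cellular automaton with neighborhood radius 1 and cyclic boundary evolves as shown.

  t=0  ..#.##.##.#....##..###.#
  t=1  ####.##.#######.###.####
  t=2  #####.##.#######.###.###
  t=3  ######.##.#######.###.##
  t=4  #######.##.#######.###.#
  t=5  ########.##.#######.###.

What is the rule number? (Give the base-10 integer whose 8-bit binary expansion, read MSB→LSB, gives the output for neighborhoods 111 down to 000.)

247

  ### -> #   bit 7 = 1  t=0,i=20
  ##. -> #   bit 6 = 1  t=0,i=5
  #.# -> #   bit 5 = 1  t=0,i=3
  #.. -> #   bit 4 = 1  t=0,i=0
  .## -> .   bit 3 = 0  t=0,i=4
  .#. -> #   bit 2 = 1  t=0,i=2
  ..# -> #   bit 1 = 1  t=0,i=1
  ... -> #   bit 0 = 1  t=0,i=12
  bits 11110111 = 247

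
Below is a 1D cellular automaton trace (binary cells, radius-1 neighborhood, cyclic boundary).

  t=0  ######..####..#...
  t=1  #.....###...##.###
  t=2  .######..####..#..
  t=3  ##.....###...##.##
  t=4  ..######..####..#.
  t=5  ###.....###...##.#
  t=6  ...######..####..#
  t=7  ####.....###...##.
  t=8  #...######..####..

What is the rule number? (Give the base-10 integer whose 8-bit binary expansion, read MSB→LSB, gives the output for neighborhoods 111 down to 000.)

27

  ### -> .   bit 7 = 0  t=0,i=1
  ##. -> .   bit 6 = 0  t=0,i=5
  #.# -> .   bit 5 = 0  t=1,i=14
  #.. -> #   bit 4 = 1  t=0,i=6
  .## -> #   bit 3 = 1  t=0,i=0
  .#. -> .   bit 2 = 0  t=0,i=14
  ..# -> #   bit 1 = 1  t=0,i=7
  ... -> #   bit 0 = 1  t=0,i=16
  bits 00011011 = 27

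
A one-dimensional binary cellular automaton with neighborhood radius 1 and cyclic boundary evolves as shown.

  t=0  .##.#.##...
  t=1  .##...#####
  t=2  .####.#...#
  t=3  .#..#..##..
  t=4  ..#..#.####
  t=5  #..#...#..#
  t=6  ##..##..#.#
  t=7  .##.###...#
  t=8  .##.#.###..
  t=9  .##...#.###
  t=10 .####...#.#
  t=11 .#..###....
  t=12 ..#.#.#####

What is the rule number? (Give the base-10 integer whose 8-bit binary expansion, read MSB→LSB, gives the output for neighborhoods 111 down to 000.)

89

  ### -> .   bit 7 = 0  t=1,i=7
  ##. -> #   bit 6 = 1  t=0,i=2
  #.# -> .   bit 5 = 0  t=0,i=3
  #.. -> #   bit 4 = 1  t=0,i=8
  .## -> #   bit 3 = 1  t=0,i=1
  .#. -> .   bit 2 = 0  t=0,i=4
  ..# -> .   bit 1 = 0  t=0,i=0
  ... -> #   bit 0 = 1  t=0,i=9
  bits 01011001 = 89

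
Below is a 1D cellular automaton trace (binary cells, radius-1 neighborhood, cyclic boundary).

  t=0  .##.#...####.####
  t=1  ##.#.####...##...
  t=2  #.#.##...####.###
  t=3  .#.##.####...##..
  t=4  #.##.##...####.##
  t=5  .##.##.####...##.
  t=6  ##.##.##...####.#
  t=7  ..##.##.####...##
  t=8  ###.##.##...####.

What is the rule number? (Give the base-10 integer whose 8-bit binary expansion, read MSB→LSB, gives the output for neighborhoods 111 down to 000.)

  [7] ### => .  t=0,i=9
  [6] ##. => .  t=0,i=2
  [5] #.# => #  t=0,i=0
  [4] #.. => #  t=0,i=5
  [3] .## => #  t=0,i=1
  [2] .#. => .  t=0,i=4
  [1] ..# => #  t=0,i=7
  [0] ... => #  t=0,i=6
  bits 00111011 = 59

59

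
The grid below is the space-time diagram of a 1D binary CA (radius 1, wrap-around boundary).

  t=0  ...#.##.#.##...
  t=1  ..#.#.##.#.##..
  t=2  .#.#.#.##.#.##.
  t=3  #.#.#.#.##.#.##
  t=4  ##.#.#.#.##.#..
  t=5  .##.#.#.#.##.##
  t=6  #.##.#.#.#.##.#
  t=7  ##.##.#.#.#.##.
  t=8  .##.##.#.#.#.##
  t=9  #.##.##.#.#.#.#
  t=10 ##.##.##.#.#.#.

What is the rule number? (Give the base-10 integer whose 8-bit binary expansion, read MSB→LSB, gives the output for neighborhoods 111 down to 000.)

  ### -> .   bit 7 = 0  t=3,i=14
  ##. -> #   bit 6 = 1  t=0,i=6
  #.# -> #   bit 5 = 1  t=0,i=4
  #.. -> #   bit 4 = 1  t=0,i=12
  .## -> .   bit 3 = 0  t=0,i=5
  .#. -> .   bit 2 = 0  t=0,i=3
  ..# -> #   bit 1 = 1  t=0,i=2
  ... -> .   bit 0 = 0  t=0,i=0
  bits 01110010 = 114

114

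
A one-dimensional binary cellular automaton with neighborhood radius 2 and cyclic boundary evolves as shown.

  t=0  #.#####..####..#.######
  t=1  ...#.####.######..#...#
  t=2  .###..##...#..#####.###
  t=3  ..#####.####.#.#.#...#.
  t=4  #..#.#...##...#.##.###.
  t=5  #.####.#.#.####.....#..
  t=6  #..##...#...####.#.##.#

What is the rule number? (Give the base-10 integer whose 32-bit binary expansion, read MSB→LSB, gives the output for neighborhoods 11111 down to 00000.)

  [31] ##### => .  t=0,i=4
  [30] ####. => #  t=0,i=5
  [29] ###.# => .  t=0,i=0
  [28] ###.. => #  t=0,i=6
  [27] ##.## => .  t=0,i=1
  [26] ##.#. => .  t=3,i=12
  [25] ##..# => #  t=0,i=7
  [24] ##... => #  t=2,i=8
  [23] #.### => .  t=0,i=2
  [22] #.##. => .  t=4,i=16
  [21] #.#.# => .  t=3,i=13
  [20] #.#.. => #  t=3,i=17
  [19] #..## => #  t=0,i=8
  [18] #..#. => #  t=0,i=14
  [17] #...# => #  t=1,i=1
  [16] #.... => .  t=5,i=16
  [15] .#### => #  t=0,i=3
  [14] .###. => #  t=2,i=2
  [13] .##.# => .  t=4,i=17
  [12] .##.. => .  t=2,i=7
  [11] .#.## => .  t=0,i=16
  [10] .#.#. => #  t=3,i=14
  [9] .#..# => .  t=2,i=12
  [8] .#... => .  t=1,i=0
  [7] ..### => .  t=0,i=9
  [6] ..##. => #  t=2,i=6
  [5] ..#.# => #  t=0,i=15
  [4] ..#.. => #  t=1,i=18
  [3] ...## => .  t=3,i=1
  [2] ...#. => #  t=1,i=2
  [1] ....# => .  t=5,i=18
  [0] ..... => #  t=5,i=17
  bits 01010011000111101100010001110101 = 1394525301

1394525301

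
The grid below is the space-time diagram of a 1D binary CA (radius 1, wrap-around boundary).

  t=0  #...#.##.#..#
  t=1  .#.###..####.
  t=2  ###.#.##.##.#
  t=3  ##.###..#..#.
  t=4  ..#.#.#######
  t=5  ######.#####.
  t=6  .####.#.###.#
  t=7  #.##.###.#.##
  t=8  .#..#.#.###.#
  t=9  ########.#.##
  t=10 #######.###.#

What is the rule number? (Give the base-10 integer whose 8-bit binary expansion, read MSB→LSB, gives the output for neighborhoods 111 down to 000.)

  nb ###: next=#  (t=1,i=4, bit7=1)
  nb ##.: next=.  (t=0,i=0, bit6=0)
  nb #.#: next=#  (t=0,i=5, bit5=1)
  nb #..: next=#  (t=0,i=1, bit4=1)
  nb .##: next=.  (t=0,i=6, bit3=0)
  nb .#.: next=#  (t=0,i=4, bit2=1)
  nb ..#: next=#  (t=0,i=3, bit1=1)
  nb ...: next=.  (t=0,i=2, bit0=0)
  bits 10110110 = 182

182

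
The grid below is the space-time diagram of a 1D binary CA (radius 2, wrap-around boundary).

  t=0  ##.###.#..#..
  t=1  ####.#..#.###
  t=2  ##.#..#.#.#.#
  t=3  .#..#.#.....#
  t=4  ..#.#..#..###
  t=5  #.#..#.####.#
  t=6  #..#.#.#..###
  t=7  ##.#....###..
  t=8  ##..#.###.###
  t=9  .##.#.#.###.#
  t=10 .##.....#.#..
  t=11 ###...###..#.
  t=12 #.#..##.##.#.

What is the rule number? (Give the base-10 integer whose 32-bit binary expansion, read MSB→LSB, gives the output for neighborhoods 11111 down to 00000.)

  nb #####: next=#  (t=1,i=0, bit31=1)
  nb ####.: next=.  (t=1,i=2, bit30=0)
  nb ###.#: next=#  (t=0,i=5, bit29=1)
  nb ###..: next=#  (t=4,i=12, bit28=1)
  nb ##.##: next=#  (t=0,i=2, bit27=1)
  nb ##.#.: next=.  (t=0,i=6, bit26=0)
  nb ##..#: next=#  (t=4,i=0, bit25=1)
  nb ##...: next=.  (t=10,i=3, bit24=0)
  nb #.###: next=#  (t=0,i=3, bit23=1)
  nb #.##.: next=#  (t=5,i=12, bit22=1)
  nb #.#.#: next=.  (t=2,i=8, bit21=0)
  nb #.#..: next=.  (t=0,i=7, bit20=0)
  nb #..##: next=#  (t=0,i=12, bit19=1)
  nb #..#.: next=.  (t=0,i=9, bit18=0)
  nb #...#: next=.  (t=10,i=12, bit17=0)
  nb #....: next=.  (t=3,i=8, bit16=0)
  nb .####: next=.  (t=1,i=11, bit15=0)
  nb .###.: next=.  (t=0,i=4, bit14=0)
  nb .##.#: next=#  (t=0,i=1, bit13=1)
  nb .##..: next=#  (t=10,i=2, bit12=1)
  nb .#.##: next=.  (t=1,i=9, bit11=0)
  nb .#.#.: next=.  (t=2,i=7, bit10=0)
  nb .#..#: next=#  (t=0,i=8, bit9=1)
  nb .#...: next=#  (t=3,i=7, bit8=1)
  nb ..###: next=#  (t=4,i=10, bit7=1)
  nb ..##.: next=#  (t=0,i=0, bit6=1)
  nb ..#.#: next=#  (t=1,i=8, bit5=1)
  nb ..#..: next=#  (t=0,i=10, bit4=1)
  nb ...##: next=#  (t=7,i=7, bit3=1)
  nb ...#.: next=#  (t=3,i=11, bit2=1)
  nb ....#: next=#  (t=3,i=10, bit1=1)
  nb .....: next=.  (t=3,i=9, bit0=0)
  bits 10111010110010000011001111111110 = 3133682686

3133682686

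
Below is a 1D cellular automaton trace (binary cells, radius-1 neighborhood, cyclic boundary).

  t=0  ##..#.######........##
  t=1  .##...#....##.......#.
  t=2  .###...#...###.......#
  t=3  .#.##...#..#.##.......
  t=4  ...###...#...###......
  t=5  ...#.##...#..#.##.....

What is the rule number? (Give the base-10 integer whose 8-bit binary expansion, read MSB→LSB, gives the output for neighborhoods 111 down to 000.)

88

  nb ###: next=.  (t=0,i=0, bit7=0)
  nb ##.: next=#  (t=0,i=1, bit6=1)
  nb #.#: next=.  (t=0,i=5, bit5=0)
  nb #..: next=#  (t=0,i=2, bit4=1)
  nb .##: next=#  (t=0,i=6, bit3=1)
  nb .#.: next=.  (t=0,i=4, bit2=0)
  nb ..#: next=.  (t=0,i=3, bit1=0)
  nb ...: next=.  (t=0,i=13, bit0=0)
  bits 01011000 = 88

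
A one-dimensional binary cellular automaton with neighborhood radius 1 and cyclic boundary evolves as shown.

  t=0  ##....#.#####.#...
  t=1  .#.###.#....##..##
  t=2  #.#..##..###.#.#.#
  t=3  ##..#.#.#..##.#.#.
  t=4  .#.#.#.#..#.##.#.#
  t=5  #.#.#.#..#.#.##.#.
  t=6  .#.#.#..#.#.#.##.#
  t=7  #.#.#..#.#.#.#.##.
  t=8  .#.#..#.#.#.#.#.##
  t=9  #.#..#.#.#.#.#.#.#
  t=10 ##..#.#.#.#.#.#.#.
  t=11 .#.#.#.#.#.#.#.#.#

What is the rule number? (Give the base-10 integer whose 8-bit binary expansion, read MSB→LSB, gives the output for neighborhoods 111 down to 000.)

99

  [7] ### => .  t=0,i=9
  [6] ##. => #  t=0,i=1
  [5] #.# => #  t=0,i=7
  [4] #.. => .  t=0,i=2
  [3] .## => .  t=0,i=0
  [2] .#. => .  t=0,i=6
  [1] ..# => #  t=0,i=5
  [0] ... => #  t=0,i=3
  bits 01100011 = 99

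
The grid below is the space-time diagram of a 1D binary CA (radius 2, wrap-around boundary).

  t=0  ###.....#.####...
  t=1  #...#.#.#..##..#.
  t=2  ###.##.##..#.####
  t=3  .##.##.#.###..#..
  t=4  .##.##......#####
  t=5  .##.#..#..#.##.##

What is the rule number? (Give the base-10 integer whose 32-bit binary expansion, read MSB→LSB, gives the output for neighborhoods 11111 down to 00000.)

  nb #####: next=.  (t=2,i=0, bit31=0)
  nb ####.: next=#  (t=0,i=12, bit30=1)
  nb ###.#: next=#  (t=2,i=2, bit29=1)
  nb ###..: next=.  (t=0,i=2, bit28=0)
  nb ##.##: next=.  (t=2,i=3, bit27=0)
  nb ##.#.: next=.  (t=3,i=6, bit26=0)
  nb ##..#: next=#  (t=1,i=13, bit25=1)
  nb ##...: next=.  (t=0,i=3, bit24=0)
  nb #.###: next=.  (t=0,i=10, bit23=0)
  nb #.##.: next=#  (t=2,i=4, bit22=1)
  nb #.#.#: next=.  (t=1,i=6, bit21=0)
  nb #.#..: next=#  (t=1,i=0, bit20=1)
  nb #..##: next=.  (t=1,i=10, bit19=0)
  nb #..#.: next=#  (t=1,i=14, bit18=1)
  nb #...#: next=#  (t=0,i=15, bit17=1)
  nb #....: next=#  (t=0,i=4, bit16=1)
  nb .####: next=#  (t=0,i=11, bit15=1)
  nb .###.: next=.  (t=0,i=1, bit14=0)
  nb .##.#: next=#  (t=2,i=5, bit13=1)
  nb .##..: next=.  (t=1,i=12, bit12=0)
  nb .#.##: next=.  (t=0,i=9, bit11=0)
  nb .#.#.: next=#  (t=1,i=5, bit10=1)
  nb .#..#: next=.  (t=1,i=9, bit9=0)
  nb .#...: next=#  (t=1,i=1, bit8=1)
  nb ..###: next=#  (t=0,i=0, bit7=1)
  nb ..##.: next=#  (t=1,i=11, bit6=1)
  nb ..#.#: next=#  (t=0,i=8, bit5=1)
  nb ..#..: next=#  (t=3,i=14, bit4=1)
  nb ...##: next=.  (t=0,i=16, bit3=0)
  nb ...#.: next=.  (t=0,i=7, bit2=0)
  nb ....#: next=#  (t=0,i=6, bit1=1)
  nb .....: next=.  (t=0,i=5, bit0=0)
  bits 01100010010101111010010111110010 = 1649911282

1649911282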